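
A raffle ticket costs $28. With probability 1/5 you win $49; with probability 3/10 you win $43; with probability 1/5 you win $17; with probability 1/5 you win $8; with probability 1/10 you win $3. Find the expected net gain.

0

E[payout] = 49·1/5 + 43·3/10 + 17·1/5 + 8·1/5 + 3·1/10
 = 49/5 + 129/10 + 17/5 + 8/5 + 3/10
 = 28
Net = 28 - 28 = 0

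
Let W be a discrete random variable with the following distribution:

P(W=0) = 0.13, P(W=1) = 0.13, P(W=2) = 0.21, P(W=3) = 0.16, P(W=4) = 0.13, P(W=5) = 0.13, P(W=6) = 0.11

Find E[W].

E[W] = Σ w·P(W=w)
 = 0·0.13 + 1·0.13 + 2·0.21 + 3·0.16 + 4·0.13 + 5·0.13 + 6·0.11
 = 0 + 0.13 + 0.42 + 0.48 + 0.52 + 0.65 + 0.66
 = 2.86

2.86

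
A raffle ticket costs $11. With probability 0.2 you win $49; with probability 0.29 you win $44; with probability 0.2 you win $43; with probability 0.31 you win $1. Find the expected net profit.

20.47

E[payout] = 49·0.2 + 44·0.29 + 43·0.2 + 1·0.31
 = 9.8 + 12.76 + 8.6 + 0.31
 = 31.47
Net = 31.47 - 11 = 20.47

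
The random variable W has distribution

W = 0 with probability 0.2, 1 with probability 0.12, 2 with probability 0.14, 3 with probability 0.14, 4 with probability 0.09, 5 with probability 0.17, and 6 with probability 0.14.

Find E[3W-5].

3.61

E[3W-5] = Σ (3w-5)·P(W=w)
 = (-5)·0.2 + (-2)·0.12 + 1·0.14 + 4·0.14 + 7·0.09 + 10·0.17 + 13·0.14
 = (-1) + (-0.24) + 0.14 + 0.56 + 0.63 + 1.7 + 1.82
 = 3.61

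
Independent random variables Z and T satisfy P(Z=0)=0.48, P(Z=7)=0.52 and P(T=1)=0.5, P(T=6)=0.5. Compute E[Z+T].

E[Z+T] = Σ_z Σ_t (z+t) · P(Z=z)P(T=t)
 = 1·0.24 + 6·0.24 + 8·0.26 + 13·0.26
 = 0.24 + 1.44 + 2.08 + 3.38
 = 7.14

7.14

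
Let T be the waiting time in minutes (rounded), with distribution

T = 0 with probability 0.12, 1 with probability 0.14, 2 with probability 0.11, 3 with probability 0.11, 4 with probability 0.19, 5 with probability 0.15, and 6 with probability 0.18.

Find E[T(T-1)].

E[T(T-1)] = Σ t(t-1)·P(T=t)
 = 0·0.12 + 0·0.14 + 2·0.11 + 6·0.11 + 12·0.19 + 20·0.15 + 30·0.18
 = 0 + 0 + 0.22 + 0.66 + 2.28 + 3 + 5.4
 = 11.56

11.56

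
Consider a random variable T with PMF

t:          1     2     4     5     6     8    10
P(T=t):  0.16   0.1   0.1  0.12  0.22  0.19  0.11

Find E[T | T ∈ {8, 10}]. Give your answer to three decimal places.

P(T ∈ {8, 10}) = 0.19 + 0.11 = 0.3.
E[T | T ∈ {8, 10}] = [8·0.19 + 10·0.11] / 0.3
 = 2.62 / 0.3
 = 131/15

8.733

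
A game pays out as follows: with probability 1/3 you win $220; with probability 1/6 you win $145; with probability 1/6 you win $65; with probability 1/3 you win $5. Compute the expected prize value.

E[payout] = 220·1/3 + 145·1/6 + 65·1/6 + 5·1/3
 = 220/3 + 145/6 + 65/6 + 5/3
 = 110

110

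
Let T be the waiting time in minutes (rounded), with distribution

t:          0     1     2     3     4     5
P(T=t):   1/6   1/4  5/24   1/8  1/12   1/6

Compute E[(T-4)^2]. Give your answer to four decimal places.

E[(T-4)^2] = Σ (t-4)^2·P(T=t)
 = 16·1/6 + 9·1/4 + 4·5/24 + 1·1/8 + 0·1/12 + 1·1/6
 = 8/3 + 9/4 + 5/6 + 1/8 + 0 + 1/6
 = 145/24

6.0417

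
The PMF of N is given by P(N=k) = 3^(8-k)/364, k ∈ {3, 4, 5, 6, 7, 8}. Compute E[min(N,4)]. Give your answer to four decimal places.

3.3324

E[min(N,4)] = Σ min(n,4)·P(N=n)
 = 3·243/364 + 4·81/364 + 4·27/364 + 4·9/364 + 4·3/364 + 4·1/364
 = 729/364 + 81/91 + 27/91 + 9/91 + 3/91 + 1/91
 = 1213/364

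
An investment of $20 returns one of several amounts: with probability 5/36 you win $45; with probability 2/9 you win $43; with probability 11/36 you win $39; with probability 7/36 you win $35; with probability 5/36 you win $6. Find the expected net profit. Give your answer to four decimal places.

15.3611

E[payout] = 45·5/36 + 43·2/9 + 39·11/36 + 35·7/36 + 6·5/36
 = 25/4 + 86/9 + 143/12 + 245/36 + 5/6
 = 1273/36
Net = 1273/36 - 20 = 553/36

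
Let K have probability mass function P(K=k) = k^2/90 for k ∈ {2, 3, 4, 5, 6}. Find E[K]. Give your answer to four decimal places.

E[K] = Σ k·P(K=k)
 = 2·2/45 + 3·1/10 + 4·8/45 + 5·5/18 + 6·2/5
 = 4/45 + 3/10 + 32/45 + 25/18 + 12/5
 = 44/9

4.8889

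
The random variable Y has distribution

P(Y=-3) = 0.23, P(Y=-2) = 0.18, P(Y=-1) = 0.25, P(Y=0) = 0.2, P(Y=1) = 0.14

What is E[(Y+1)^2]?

E[(Y+1)^2] = Σ (y+1)^2·P(Y=y)
 = 4·0.23 + 1·0.18 + 0·0.25 + 1·0.2 + 4·0.14
 = 0.92 + 0.18 + 0 + 0.2 + 0.56
 = 1.86

1.86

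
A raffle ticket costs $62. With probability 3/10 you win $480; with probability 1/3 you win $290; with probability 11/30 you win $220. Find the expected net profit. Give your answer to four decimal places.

E[payout] = 480·3/10 + 290·1/3 + 220·11/30
 = 144 + 290/3 + 242/3
 = 964/3
Net = 964/3 - 62 = 778/3

259.3333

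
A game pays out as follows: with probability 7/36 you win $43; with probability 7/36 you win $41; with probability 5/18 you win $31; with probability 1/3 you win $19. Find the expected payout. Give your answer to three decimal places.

31.278

E[payout] = 43·7/36 + 41·7/36 + 31·5/18 + 19·1/3
 = 301/36 + 287/36 + 155/18 + 19/3
 = 563/18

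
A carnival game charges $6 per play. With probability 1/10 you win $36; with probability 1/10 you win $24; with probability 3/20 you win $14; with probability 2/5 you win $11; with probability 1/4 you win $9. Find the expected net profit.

8.75

E[payout] = 36·1/10 + 24·1/10 + 14·3/20 + 11·2/5 + 9·1/4
 = 18/5 + 12/5 + 21/10 + 22/5 + 9/4
 = 59/4
Net = 59/4 - 6 = 35/4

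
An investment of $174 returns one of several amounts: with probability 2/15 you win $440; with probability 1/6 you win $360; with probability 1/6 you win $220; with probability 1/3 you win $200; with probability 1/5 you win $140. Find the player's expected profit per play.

E[payout] = 440·2/15 + 360·1/6 + 220·1/6 + 200·1/3 + 140·1/5
 = 176/3 + 60 + 110/3 + 200/3 + 28
 = 250
Net = 250 - 174 = 76

76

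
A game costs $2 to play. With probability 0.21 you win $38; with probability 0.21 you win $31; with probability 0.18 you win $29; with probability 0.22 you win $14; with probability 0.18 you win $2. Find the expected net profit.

E[payout] = 38·0.21 + 31·0.21 + 29·0.18 + 14·0.22 + 2·0.18
 = 7.98 + 6.51 + 5.22 + 3.08 + 0.36
 = 23.15
Net = 23.15 - 2 = 21.15

21.15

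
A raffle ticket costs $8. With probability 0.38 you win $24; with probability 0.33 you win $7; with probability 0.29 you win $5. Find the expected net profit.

4.88

E[payout] = 24·0.38 + 7·0.33 + 5·0.29
 = 9.12 + 2.31 + 1.45
 = 12.88
Net = 12.88 - 8 = 4.88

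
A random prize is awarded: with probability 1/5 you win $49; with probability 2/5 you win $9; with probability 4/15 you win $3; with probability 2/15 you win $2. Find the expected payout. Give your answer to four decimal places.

14.4667

E[payout] = 49·1/5 + 9·2/5 + 3·4/15 + 2·2/15
 = 49/5 + 18/5 + 4/5 + 4/15
 = 217/15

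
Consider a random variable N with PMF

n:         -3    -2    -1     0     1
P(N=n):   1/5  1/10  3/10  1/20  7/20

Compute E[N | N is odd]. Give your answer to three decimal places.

-0.647

P(N is odd) = 1/5 + 3/10 + 7/20 = 17/20.
E[N | N is odd] = [(-3)·1/5 + (-1)·3/10 + 1·7/20] / (17/20)
 = -11/20 / (17/20)
 = -11/17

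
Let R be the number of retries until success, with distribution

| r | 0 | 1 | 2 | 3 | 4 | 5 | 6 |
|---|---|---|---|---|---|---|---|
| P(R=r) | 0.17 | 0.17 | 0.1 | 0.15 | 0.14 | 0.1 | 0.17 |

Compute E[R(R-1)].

9.88

E[R(R-1)] = Σ r(r-1)·P(R=r)
 = 0·0.17 + 0·0.17 + 2·0.1 + 6·0.15 + 12·0.14 + 20·0.1 + 30·0.17
 = 0 + 0 + 0.2 + 0.9 + 1.68 + 2 + 5.1
 = 9.88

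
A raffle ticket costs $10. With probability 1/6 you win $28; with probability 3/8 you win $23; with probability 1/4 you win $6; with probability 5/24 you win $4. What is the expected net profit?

5.625

E[payout] = 28·1/6 + 23·3/8 + 6·1/4 + 4·5/24
 = 14/3 + 69/8 + 3/2 + 5/6
 = 125/8
Net = 125/8 - 10 = 45/8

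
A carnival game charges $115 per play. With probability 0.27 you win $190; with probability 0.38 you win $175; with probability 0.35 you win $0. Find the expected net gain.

2.8

E[payout] = 190·0.27 + 175·0.38 + 0·0.35
 = 51.3 + 66.5 + 0
 = 117.8
Net = 117.8 - 115 = 2.8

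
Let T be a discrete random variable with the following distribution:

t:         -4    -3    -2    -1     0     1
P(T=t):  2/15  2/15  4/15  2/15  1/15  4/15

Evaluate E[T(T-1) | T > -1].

0

P(T > -1) = 1/15 + 4/15 = 1/3.
E[T(T-1) | T > -1] = [0·1/15 + 0·4/15] / (1/3)
 = 0 / (1/3)
 = 0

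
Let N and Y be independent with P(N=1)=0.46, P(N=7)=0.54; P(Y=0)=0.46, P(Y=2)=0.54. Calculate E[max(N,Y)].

E[max(N,Y)] = Σ_n Σ_y max(n,y) · P(N=n)P(Y=y)
 = 1·0.2116 + 2·0.2484 + 7·0.2484 + 7·0.2916
 = 0.2116 + 0.4968 + 1.7388 + 2.0412
 = 4.4884

4.4884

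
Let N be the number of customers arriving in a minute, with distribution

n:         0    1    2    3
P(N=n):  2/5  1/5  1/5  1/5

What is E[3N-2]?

E[3N-2] = Σ (3n-2)·P(N=n)
 = (-2)·2/5 + 1·1/5 + 4·1/5 + 7·1/5
 = (-4/5) + 1/5 + 4/5 + 7/5
 = 8/5

1.6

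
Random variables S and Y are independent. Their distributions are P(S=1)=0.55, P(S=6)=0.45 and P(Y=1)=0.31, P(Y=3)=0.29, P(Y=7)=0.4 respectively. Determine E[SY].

E[SY] = Σ_s Σ_y sy · P(S=s)P(Y=y)
 = 1·0.1705 + 3·0.1595 + 7·0.22 + 6·0.1395 + 18·0.1305 + 42·0.18
 = 0.1705 + 0.4785 + 1.54 + 0.837 + 2.349 + 7.56
 = 12.935

12.935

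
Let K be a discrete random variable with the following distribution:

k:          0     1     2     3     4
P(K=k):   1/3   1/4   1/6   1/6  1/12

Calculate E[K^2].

3.75

E[K^2] = Σ k^2·P(K=k)
 = 0·1/3 + 1·1/4 + 4·1/6 + 9·1/6 + 16·1/12
 = 0 + 1/4 + 2/3 + 3/2 + 4/3
 = 15/4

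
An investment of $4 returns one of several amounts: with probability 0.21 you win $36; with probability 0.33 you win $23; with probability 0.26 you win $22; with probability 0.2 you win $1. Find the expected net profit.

17.07

E[payout] = 36·0.21 + 23·0.33 + 22·0.26 + 1·0.2
 = 7.56 + 7.59 + 5.72 + 0.2
 = 21.07
Net = 21.07 - 4 = 17.07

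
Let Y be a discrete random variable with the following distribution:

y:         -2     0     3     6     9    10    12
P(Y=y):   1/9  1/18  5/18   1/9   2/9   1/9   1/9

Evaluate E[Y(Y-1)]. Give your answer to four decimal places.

E[Y(Y-1)] = Σ y(y-1)·P(Y=y)
 = 6·1/9 + 0·1/18 + 6·5/18 + 30·1/9 + 72·2/9 + 90·1/9 + 132·1/9
 = 2/3 + 0 + 5/3 + 10/3 + 16 + 10 + 44/3
 = 139/3

46.3333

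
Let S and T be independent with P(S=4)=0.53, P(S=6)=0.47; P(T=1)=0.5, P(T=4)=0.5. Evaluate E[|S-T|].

2.44

E[|S-T|] = Σ_s Σ_t |s-t| · P(S=s)P(T=t)
 = 3·0.265 + 0·0.265 + 5·0.235 + 2·0.235
 = 0.795 + 0 + 1.175 + 0.47
 = 2.44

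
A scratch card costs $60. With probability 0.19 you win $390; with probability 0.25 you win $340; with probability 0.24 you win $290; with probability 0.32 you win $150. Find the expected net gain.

E[payout] = 390·0.19 + 340·0.25 + 290·0.24 + 150·0.32
 = 74.1 + 85 + 69.6 + 48
 = 276.7
Net = 276.7 - 60 = 216.7

216.7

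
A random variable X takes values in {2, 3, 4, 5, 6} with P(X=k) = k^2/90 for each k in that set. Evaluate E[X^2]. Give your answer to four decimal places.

25.2667

E[X^2] = Σ x^2·P(X=x)
 = 4·2/45 + 9·1/10 + 16·8/45 + 25·5/18 + 36·2/5
 = 8/45 + 9/10 + 128/45 + 125/18 + 72/5
 = 379/15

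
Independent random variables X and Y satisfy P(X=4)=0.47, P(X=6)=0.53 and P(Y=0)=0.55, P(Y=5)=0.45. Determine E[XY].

11.385

E[XY] = Σ_x Σ_y xy · P(X=x)P(Y=y)
 = 0·0.2585 + 20·0.2115 + 0·0.2915 + 30·0.2385
 = 0 + 4.23 + 0 + 7.155
 = 11.385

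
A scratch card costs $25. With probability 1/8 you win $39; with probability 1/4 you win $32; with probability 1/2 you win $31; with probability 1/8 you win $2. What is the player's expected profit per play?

3.625

E[payout] = 39·1/8 + 32·1/4 + 31·1/2 + 2·1/8
 = 39/8 + 8 + 31/2 + 1/4
 = 229/8
Net = 229/8 - 25 = 29/8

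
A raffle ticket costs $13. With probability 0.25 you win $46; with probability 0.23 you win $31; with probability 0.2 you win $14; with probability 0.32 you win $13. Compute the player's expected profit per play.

12.59

E[payout] = 46·0.25 + 31·0.23 + 14·0.2 + 13·0.32
 = 11.5 + 7.13 + 2.8 + 4.16
 = 25.59
Net = 25.59 - 13 = 12.59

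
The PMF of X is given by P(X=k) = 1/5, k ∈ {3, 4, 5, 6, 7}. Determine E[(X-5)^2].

E[(X-5)^2] = Σ (x-5)^2·P(X=x)
 = 4·1/5 + 1·1/5 + 0·1/5 + 1·1/5 + 4·1/5
 = 4/5 + 1/5 + 0 + 1/5 + 4/5
 = 2

2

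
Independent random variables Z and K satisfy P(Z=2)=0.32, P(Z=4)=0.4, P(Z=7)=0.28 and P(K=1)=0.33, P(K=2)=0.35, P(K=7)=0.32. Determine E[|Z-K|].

2.722

E[|Z-K|] = Σ_z Σ_k |z-k| · P(Z=z)P(K=k)
 = 1·0.1056 + 0·0.112 + 5·0.1024 + 3·0.132 + 2·0.14 + 3·0.128 + 6·0.0924 + 5·0.098 + 0·0.0896
 = 0.1056 + 0 + 0.512 + 0.396 + 0.28 + 0.384 + 0.5544 + 0.49 + 0
 = 2.722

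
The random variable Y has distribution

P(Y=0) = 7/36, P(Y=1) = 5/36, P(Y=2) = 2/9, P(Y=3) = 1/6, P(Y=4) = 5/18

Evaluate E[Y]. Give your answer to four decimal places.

E[Y] = Σ y·P(Y=y)
 = 0·7/36 + 1·5/36 + 2·2/9 + 3·1/6 + 4·5/18
 = 0 + 5/36 + 4/9 + 1/2 + 10/9
 = 79/36

2.1944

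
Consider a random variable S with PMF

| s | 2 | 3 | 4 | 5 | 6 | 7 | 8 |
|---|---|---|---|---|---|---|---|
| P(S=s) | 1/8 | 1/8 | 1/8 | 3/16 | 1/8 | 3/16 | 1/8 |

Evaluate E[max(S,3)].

5.25

E[max(S,3)] = Σ max(s,3)·P(S=s)
 = 3·1/8 + 3·1/8 + 4·1/8 + 5·3/16 + 6·1/8 + 7·3/16 + 8·1/8
 = 3/8 + 3/8 + 1/2 + 15/16 + 3/4 + 21/16 + 1
 = 21/4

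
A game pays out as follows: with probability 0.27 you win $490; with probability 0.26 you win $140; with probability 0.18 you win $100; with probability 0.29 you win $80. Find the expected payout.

209.9

E[payout] = 490·0.27 + 140·0.26 + 100·0.18 + 80·0.29
 = 132.3 + 36.4 + 18 + 23.2
 = 209.9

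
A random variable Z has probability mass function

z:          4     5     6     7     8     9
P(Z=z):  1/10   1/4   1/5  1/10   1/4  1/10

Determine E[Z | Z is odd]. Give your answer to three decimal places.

6.333

P(Z is odd) = 1/4 + 1/10 + 1/10 = 9/20.
E[Z | Z is odd] = [5·1/4 + 7·1/10 + 9·1/10] / (9/20)
 = 57/20 / (9/20)
 = 19/3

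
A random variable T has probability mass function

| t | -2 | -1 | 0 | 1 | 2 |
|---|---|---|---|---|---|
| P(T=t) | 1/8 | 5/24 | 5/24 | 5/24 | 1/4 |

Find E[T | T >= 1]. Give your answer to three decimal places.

1.545

P(T >= 1) = 5/24 + 1/4 = 11/24.
E[T | T >= 1] = [1·5/24 + 2·1/4] / (11/24)
 = 17/24 / (11/24)
 = 17/11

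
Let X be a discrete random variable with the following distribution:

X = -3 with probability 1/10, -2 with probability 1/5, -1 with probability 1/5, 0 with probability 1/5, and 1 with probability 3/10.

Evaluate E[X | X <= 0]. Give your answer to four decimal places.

P(X <= 0) = 1/10 + 1/5 + 1/5 + 1/5 = 7/10.
E[X | X <= 0] = [(-3)·1/10 + (-2)·1/5 + (-1)·1/5 + 0·1/5] / (7/10)
 = -9/10 / (7/10)
 = -9/7

-1.2857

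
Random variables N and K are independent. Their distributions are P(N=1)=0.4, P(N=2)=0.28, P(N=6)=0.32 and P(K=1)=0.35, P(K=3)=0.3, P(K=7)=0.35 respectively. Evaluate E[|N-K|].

E[|N-K|] = Σ_n Σ_k |n-k| · P(N=n)P(K=k)
 = 0·0.14 + 2·0.12 + 6·0.14 + 1·0.098 + 1·0.084 + 5·0.098 + 5·0.112 + 3·0.096 + 1·0.112
 = 0 + 0.24 + 0.84 + 0.098 + 0.084 + 0.49 + 0.56 + 0.288 + 0.112
 = 2.712

2.712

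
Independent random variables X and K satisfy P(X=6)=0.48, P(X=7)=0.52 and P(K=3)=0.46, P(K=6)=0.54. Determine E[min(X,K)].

E[min(X,K)] = Σ_x Σ_k min(x,k) · P(X=x)P(K=k)
 = 3·0.2208 + 6·0.2592 + 3·0.2392 + 6·0.2808
 = 0.6624 + 1.5552 + 0.7176 + 1.6848
 = 4.62

4.62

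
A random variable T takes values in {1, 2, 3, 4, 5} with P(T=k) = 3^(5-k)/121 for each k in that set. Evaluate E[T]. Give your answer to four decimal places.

1.4793

E[T] = Σ t·P(T=t)
 = 1·81/121 + 2·27/121 + 3·9/121 + 4·3/121 + 5·1/121
 = 81/121 + 54/121 + 27/121 + 12/121 + 5/121
 = 179/121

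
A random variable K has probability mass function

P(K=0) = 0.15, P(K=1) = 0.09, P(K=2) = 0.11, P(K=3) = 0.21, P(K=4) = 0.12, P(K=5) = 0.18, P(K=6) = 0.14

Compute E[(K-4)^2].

E[(K-4)^2] = Σ (k-4)^2·P(K=k)
 = 16·0.15 + 9·0.09 + 4·0.11 + 1·0.21 + 0·0.12 + 1·0.18 + 4·0.14
 = 2.4 + 0.81 + 0.44 + 0.21 + 0 + 0.18 + 0.56
 = 4.6

4.6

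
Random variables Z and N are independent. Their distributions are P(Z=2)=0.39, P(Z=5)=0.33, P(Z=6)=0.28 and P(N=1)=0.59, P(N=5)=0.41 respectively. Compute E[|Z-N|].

2.4294

E[|Z-N|] = Σ_z Σ_n |z-n| · P(Z=z)P(N=n)
 = 1·0.2301 + 3·0.1599 + 4·0.1947 + 0·0.1353 + 5·0.1652 + 1·0.1148
 = 0.2301 + 0.4797 + 0.7788 + 0 + 0.826 + 0.1148
 = 2.4294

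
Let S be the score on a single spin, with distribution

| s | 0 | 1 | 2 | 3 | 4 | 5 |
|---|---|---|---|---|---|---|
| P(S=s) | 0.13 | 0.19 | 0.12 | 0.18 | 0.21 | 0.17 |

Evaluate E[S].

2.66

E[S] = Σ s·P(S=s)
 = 0·0.13 + 1·0.19 + 2·0.12 + 3·0.18 + 4·0.21 + 5·0.17
 = 0 + 0.19 + 0.24 + 0.54 + 0.84 + 0.85
 = 2.66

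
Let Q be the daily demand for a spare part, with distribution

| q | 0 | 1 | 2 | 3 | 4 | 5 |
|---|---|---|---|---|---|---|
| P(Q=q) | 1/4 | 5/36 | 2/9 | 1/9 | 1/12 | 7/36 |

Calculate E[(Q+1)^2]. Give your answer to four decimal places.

E[(Q+1)^2] = Σ (q+1)^2·P(Q=q)
 = 1·1/4 + 4·5/36 + 9·2/9 + 16·1/9 + 25·1/12 + 36·7/36
 = 1/4 + 5/9 + 2 + 16/9 + 25/12 + 7
 = 41/3

13.6667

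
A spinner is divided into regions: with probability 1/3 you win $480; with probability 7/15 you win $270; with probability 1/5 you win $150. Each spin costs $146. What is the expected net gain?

170

E[payout] = 480·1/3 + 270·7/15 + 150·1/5
 = 160 + 126 + 30
 = 316
Net = 316 - 146 = 170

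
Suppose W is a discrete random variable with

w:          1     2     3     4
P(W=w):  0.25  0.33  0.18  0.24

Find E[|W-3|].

1.07

E[|W-3|] = Σ |w-3|·P(W=w)
 = 2·0.25 + 1·0.33 + 0·0.18 + 1·0.24
 = 0.5 + 0.33 + 0 + 0.24
 = 1.07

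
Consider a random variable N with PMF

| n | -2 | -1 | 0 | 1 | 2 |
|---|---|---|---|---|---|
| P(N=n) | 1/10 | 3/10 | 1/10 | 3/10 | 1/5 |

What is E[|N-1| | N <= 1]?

P(N <= 1) = 1/10 + 3/10 + 1/10 + 3/10 = 4/5.
E[|N-1| | N <= 1] = [3·1/10 + 2·3/10 + 1·1/10 + 0·3/10] / (4/5)
 = 1 / (4/5)
 = 5/4

1.25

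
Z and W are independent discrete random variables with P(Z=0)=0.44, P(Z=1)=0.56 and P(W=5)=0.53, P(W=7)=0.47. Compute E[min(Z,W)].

0.56

E[min(Z,W)] = Σ_z Σ_w min(z,w) · P(Z=z)P(W=w)
 = 0·0.2332 + 0·0.2068 + 1·0.2968 + 1·0.2632
 = 0 + 0 + 0.2968 + 0.2632
 = 0.56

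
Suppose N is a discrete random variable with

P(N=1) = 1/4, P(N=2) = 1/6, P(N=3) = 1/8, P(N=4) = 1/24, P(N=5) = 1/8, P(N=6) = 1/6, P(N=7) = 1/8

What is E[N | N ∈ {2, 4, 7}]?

P(N ∈ {2, 4, 7}) = 1/6 + 1/24 + 1/8 = 1/3.
E[N | N ∈ {2, 4, 7}] = [2·1/6 + 4·1/24 + 7·1/8] / (1/3)
 = 11/8 / (1/3)
 = 33/8

4.125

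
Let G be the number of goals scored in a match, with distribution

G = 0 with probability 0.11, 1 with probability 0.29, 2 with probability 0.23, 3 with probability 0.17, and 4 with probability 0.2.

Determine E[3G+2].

E[3G+2] = Σ (3g+2)·P(G=g)
 = 2·0.11 + 5·0.29 + 8·0.23 + 11·0.17 + 14·0.2
 = 0.22 + 1.45 + 1.84 + 1.87 + 2.8
 = 8.18

8.18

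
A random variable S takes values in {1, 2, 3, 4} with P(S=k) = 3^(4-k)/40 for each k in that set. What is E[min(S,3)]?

1.425

E[min(S,3)] = Σ min(s,3)·P(S=s)
 = 1·27/40 + 2·9/40 + 3·3/40 + 3·1/40
 = 27/40 + 9/20 + 9/40 + 3/40
 = 57/40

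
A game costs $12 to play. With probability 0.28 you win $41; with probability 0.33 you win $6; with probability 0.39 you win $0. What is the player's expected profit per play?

1.46

E[payout] = 41·0.28 + 6·0.33 + 0·0.39
 = 11.48 + 1.98 + 0
 = 13.46
Net = 13.46 - 12 = 1.46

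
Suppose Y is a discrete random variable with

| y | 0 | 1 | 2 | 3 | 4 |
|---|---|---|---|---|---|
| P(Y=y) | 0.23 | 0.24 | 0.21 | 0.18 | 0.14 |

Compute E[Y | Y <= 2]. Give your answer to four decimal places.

0.9706

P(Y <= 2) = 0.23 + 0.24 + 0.21 = 0.68.
E[Y | Y <= 2] = [0·0.23 + 1·0.24 + 2·0.21] / 0.68
 = 0.66 / 0.68
 = 33/34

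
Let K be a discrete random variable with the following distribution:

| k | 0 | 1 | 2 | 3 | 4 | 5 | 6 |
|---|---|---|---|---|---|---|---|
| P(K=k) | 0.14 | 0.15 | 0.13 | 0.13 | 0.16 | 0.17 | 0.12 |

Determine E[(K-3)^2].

E[(K-3)^2] = Σ (k-3)^2·P(K=k)
 = 9·0.14 + 4·0.15 + 1·0.13 + 0·0.13 + 1·0.16 + 4·0.17 + 9·0.12
 = 1.26 + 0.6 + 0.13 + 0 + 0.16 + 0.68 + 1.08
 = 3.91

3.91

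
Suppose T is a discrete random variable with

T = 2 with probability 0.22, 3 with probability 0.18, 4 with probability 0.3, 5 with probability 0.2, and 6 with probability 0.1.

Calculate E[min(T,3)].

2.78

E[min(T,3)] = Σ min(t,3)·P(T=t)
 = 2·0.22 + 3·0.18 + 3·0.3 + 3·0.2 + 3·0.1
 = 0.44 + 0.54 + 0.9 + 0.6 + 0.3
 = 2.78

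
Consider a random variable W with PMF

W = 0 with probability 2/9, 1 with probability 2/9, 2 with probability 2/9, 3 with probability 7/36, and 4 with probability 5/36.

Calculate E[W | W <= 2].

1

P(W <= 2) = 2/9 + 2/9 + 2/9 = 2/3.
E[W | W <= 2] = [0·2/9 + 1·2/9 + 2·2/9] / (2/3)
 = 2/3 / (2/3)
 = 1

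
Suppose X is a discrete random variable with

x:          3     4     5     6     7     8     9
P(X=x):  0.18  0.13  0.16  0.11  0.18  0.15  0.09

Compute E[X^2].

37.37

E[X^2] = Σ x^2·P(X=x)
 = 9·0.18 + 16·0.13 + 25·0.16 + 36·0.11 + 49·0.18 + 64·0.15 + 81·0.09
 = 1.62 + 2.08 + 4 + 3.96 + 8.82 + 9.6 + 7.29
 = 37.37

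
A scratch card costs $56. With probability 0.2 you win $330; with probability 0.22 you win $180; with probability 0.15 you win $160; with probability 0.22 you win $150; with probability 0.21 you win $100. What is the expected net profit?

E[payout] = 330·0.2 + 180·0.22 + 160·0.15 + 150·0.22 + 100·0.21
 = 66 + 39.6 + 24 + 33 + 21
 = 183.6
Net = 183.6 - 56 = 127.6

127.6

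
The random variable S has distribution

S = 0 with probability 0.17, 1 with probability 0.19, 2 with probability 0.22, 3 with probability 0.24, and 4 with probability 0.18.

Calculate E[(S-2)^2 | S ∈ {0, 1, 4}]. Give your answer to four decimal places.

P(S ∈ {0, 1, 4}) = 0.17 + 0.19 + 0.18 = 0.54.
E[(S-2)^2 | S ∈ {0, 1, 4}] = [4·0.17 + 1·0.19 + 4·0.18] / 0.54
 = 1.59 / 0.54
 = 53/18

2.9444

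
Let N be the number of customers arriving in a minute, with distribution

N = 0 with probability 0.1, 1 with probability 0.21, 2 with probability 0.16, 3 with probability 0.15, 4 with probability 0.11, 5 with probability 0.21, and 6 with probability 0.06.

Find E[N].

E[N] = Σ n·P(N=n)
 = 0·0.1 + 1·0.21 + 2·0.16 + 3·0.15 + 4·0.11 + 5·0.21 + 6·0.06
 = 0 + 0.21 + 0.32 + 0.45 + 0.44 + 1.05 + 0.36
 = 2.83

2.83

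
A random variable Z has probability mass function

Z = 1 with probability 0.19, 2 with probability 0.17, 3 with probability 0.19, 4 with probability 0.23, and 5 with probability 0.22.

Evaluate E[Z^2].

11.76

E[Z^2] = Σ z^2·P(Z=z)
 = 1·0.19 + 4·0.17 + 9·0.19 + 16·0.23 + 25·0.22
 = 0.19 + 0.68 + 1.71 + 3.68 + 5.5
 = 11.76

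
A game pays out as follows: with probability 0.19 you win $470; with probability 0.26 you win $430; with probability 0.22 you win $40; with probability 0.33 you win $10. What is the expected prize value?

E[payout] = 470·0.19 + 430·0.26 + 40·0.22 + 10·0.33
 = 89.3 + 111.8 + 8.8 + 3.3
 = 213.2

213.2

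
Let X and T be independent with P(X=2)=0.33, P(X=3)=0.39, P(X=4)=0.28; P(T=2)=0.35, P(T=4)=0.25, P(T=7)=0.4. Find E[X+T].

E[X+T] = Σ_x Σ_t (x+t) · P(X=x)P(T=t)
 = 4·0.1155 + 6·0.0825 + 9·0.132 + 5·0.1365 + 7·0.0975 + 10·0.156 + 6·0.098 + 8·0.07 + 11·0.112
 = 0.462 + 0.495 + 1.188 + 0.6825 + 0.6825 + 1.56 + 0.588 + 0.56 + 1.232
 = 7.45

7.45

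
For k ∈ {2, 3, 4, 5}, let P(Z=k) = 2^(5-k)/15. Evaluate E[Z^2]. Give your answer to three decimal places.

E[Z^2] = Σ z^2·P(Z=z)
 = 4·8/15 + 9·4/15 + 16·2/15 + 25·1/15
 = 32/15 + 12/5 + 32/15 + 5/3
 = 25/3

8.333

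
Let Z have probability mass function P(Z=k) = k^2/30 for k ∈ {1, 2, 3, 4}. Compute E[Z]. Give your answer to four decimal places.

E[Z] = Σ z·P(Z=z)
 = 1·1/30 + 2·2/15 + 3·3/10 + 4·8/15
 = 1/30 + 4/15 + 9/10 + 32/15
 = 10/3

3.3333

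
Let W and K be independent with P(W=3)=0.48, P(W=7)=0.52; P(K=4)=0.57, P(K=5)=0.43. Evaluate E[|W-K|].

2.0228

E[|W-K|] = Σ_w Σ_k |w-k| · P(W=w)P(K=k)
 = 1·0.2736 + 2·0.2064 + 3·0.2964 + 2·0.2236
 = 0.2736 + 0.4128 + 0.8892 + 0.4472
 = 2.0228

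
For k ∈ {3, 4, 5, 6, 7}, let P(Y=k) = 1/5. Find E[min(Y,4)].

3.8

E[min(Y,4)] = Σ min(y,4)·P(Y=y)
 = 3·1/5 + 4·1/5 + 4·1/5 + 4·1/5 + 4·1/5
 = 3/5 + 4/5 + 4/5 + 4/5 + 4/5
 = 19/5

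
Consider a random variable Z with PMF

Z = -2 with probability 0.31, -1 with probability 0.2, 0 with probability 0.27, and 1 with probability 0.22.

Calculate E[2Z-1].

-2.2

E[2Z-1] = Σ (2z-1)·P(Z=z)
 = (-5)·0.31 + (-3)·0.2 + (-1)·0.27 + 1·0.22
 = (-1.55) + (-0.6) + (-0.27) + 0.22
 = -2.2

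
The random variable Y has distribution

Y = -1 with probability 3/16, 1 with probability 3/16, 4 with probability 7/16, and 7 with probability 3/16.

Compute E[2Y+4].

E[2Y+4] = Σ (2y+4)·P(Y=y)
 = 2·3/16 + 6·3/16 + 12·7/16 + 18·3/16
 = 3/8 + 9/8 + 21/4 + 27/8
 = 81/8

10.125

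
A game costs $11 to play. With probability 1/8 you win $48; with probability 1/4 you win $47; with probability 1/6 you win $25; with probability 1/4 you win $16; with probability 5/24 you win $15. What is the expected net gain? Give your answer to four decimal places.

E[payout] = 48·1/8 + 47·1/4 + 25·1/6 + 16·1/4 + 15·5/24
 = 6 + 47/4 + 25/6 + 4 + 25/8
 = 697/24
Net = 697/24 - 11 = 433/24

18.0417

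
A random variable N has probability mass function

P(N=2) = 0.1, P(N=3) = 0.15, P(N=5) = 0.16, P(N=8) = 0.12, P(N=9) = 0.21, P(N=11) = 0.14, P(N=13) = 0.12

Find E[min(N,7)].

5.58

E[min(N,7)] = Σ min(n,7)·P(N=n)
 = 2·0.1 + 3·0.15 + 5·0.16 + 7·0.12 + 7·0.21 + 7·0.14 + 7·0.12
 = 0.2 + 0.45 + 0.8 + 0.84 + 1.47 + 0.98 + 0.84
 = 5.58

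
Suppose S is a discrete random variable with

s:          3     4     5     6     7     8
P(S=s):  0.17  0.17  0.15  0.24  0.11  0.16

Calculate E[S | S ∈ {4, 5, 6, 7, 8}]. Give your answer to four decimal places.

P(S ∈ {4, 5, 6, 7, 8}) = 0.17 + 0.15 + 0.24 + 0.11 + 0.16 = 0.83.
E[S | S ∈ {4, 5, 6, 7, 8}] = [4·0.17 + 5·0.15 + 6·0.24 + 7·0.11 + 8·0.16] / 0.83
 = 4.92 / 0.83
 = 492/83

5.9277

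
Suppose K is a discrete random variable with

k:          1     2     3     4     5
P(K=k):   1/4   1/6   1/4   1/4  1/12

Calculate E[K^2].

E[K^2] = Σ k^2·P(K=k)
 = 1·1/4 + 4·1/6 + 9·1/4 + 16·1/4 + 25·1/12
 = 1/4 + 2/3 + 9/4 + 4 + 25/12
 = 37/4

9.25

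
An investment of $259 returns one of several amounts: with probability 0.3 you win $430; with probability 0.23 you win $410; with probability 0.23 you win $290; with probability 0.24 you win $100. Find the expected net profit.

E[payout] = 430·0.3 + 410·0.23 + 290·0.23 + 100·0.24
 = 129 + 94.3 + 66.7 + 24
 = 314
Net = 314 - 259 = 55

55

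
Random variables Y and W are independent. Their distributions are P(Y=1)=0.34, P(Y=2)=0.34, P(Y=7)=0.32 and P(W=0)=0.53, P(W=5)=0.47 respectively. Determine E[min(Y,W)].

1.2314

E[min(Y,W)] = Σ_y Σ_w min(y,w) · P(Y=y)P(W=w)
 = 0·0.1802 + 1·0.1598 + 0·0.1802 + 2·0.1598 + 0·0.1696 + 5·0.1504
 = 0 + 0.1598 + 0 + 0.3196 + 0 + 0.752
 = 1.2314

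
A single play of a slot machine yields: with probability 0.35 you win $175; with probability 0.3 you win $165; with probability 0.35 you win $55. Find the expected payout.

E[payout] = 175·0.35 + 165·0.3 + 55·0.35
 = 61.25 + 49.5 + 19.25
 = 130

130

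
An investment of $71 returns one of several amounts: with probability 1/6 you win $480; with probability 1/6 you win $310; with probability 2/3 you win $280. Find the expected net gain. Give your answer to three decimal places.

247.333

E[payout] = 480·1/6 + 310·1/6 + 280·2/3
 = 80 + 155/3 + 560/3
 = 955/3
Net = 955/3 - 71 = 742/3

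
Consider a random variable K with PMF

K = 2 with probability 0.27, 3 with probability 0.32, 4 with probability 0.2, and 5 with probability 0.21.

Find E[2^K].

13.56

E[2^K] = Σ 2^k·P(K=k)
 = 4·0.27 + 8·0.32 + 16·0.2 + 32·0.21
 = 1.08 + 2.56 + 3.2 + 6.72
 = 13.56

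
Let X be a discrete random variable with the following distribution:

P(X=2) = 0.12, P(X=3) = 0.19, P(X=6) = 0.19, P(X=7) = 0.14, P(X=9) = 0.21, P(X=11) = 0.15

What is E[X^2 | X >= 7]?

84.04

P(X >= 7) = 0.14 + 0.21 + 0.15 = 0.5.
E[X^2 | X >= 7] = [49·0.14 + 81·0.21 + 121·0.15] / 0.5
 = 42.02 / 0.5
 = 2101/25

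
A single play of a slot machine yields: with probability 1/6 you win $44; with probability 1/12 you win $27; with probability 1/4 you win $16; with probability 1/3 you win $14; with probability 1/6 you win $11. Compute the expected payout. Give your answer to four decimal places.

20.0833

E[payout] = 44·1/6 + 27·1/12 + 16·1/4 + 14·1/3 + 11·1/6
 = 22/3 + 9/4 + 4 + 14/3 + 11/6
 = 241/12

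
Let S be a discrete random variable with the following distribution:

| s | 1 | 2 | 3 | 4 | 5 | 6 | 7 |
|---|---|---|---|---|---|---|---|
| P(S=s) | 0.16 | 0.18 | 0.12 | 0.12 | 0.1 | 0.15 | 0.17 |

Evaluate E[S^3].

115.73

E[S^3] = Σ s^3·P(S=s)
 = 1·0.16 + 8·0.18 + 27·0.12 + 64·0.12 + 125·0.1 + 216·0.15 + 343·0.17
 = 0.16 + 1.44 + 3.24 + 7.68 + 12.5 + 32.4 + 58.31
 = 115.73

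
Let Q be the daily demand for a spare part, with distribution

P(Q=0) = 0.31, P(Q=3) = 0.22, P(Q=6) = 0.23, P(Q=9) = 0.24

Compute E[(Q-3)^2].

E[(Q-3)^2] = Σ (q-3)^2·P(Q=q)
 = 9·0.31 + 0·0.22 + 9·0.23 + 36·0.24
 = 2.79 + 0 + 2.07 + 8.64
 = 13.5

13.5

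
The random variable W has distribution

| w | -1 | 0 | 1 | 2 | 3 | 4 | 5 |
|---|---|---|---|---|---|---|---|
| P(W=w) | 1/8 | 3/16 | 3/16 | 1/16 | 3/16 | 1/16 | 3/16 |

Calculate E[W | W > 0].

P(W > 0) = 3/16 + 1/16 + 3/16 + 1/16 + 3/16 = 11/16.
E[W | W > 0] = [1·3/16 + 2·1/16 + 3·3/16 + 4·1/16 + 5·3/16] / (11/16)
 = 33/16 / (11/16)
 = 3

3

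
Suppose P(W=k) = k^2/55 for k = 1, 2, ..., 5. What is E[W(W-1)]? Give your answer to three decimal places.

E[W(W-1)] = Σ w(w-1)·P(W=w)
 = 0·1/55 + 2·4/55 + 6·9/55 + 12·16/55 + 20·5/11
 = 0 + 8/55 + 54/55 + 192/55 + 100/11
 = 754/55

13.709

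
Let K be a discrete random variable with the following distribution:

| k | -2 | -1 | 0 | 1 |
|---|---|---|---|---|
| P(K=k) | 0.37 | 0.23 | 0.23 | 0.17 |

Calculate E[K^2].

E[K^2] = Σ k^2·P(K=k)
 = 4·0.37 + 1·0.23 + 0·0.23 + 1·0.17
 = 1.48 + 0.23 + 0 + 0.17
 = 1.88

1.88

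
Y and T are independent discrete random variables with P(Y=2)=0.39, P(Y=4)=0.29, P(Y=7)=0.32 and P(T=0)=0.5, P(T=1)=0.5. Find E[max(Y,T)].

4.18

E[max(Y,T)] = Σ_y Σ_t max(y,t) · P(Y=y)P(T=t)
 = 2·0.195 + 2·0.195 + 4·0.145 + 4·0.145 + 7·0.16 + 7·0.16
 = 0.39 + 0.39 + 0.58 + 0.58 + 1.12 + 1.12
 = 4.18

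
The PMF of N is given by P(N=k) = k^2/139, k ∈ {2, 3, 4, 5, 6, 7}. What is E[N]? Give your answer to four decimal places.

5.6331

E[N] = Σ n·P(N=n)
 = 2·4/139 + 3·9/139 + 4·16/139 + 5·25/139 + 6·36/139 + 7·49/139
 = 8/139 + 27/139 + 64/139 + 125/139 + 216/139 + 343/139
 = 783/139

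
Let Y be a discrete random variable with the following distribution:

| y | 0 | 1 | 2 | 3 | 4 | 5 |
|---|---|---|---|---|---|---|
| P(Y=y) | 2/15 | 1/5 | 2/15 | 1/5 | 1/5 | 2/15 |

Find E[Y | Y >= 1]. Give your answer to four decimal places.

P(Y >= 1) = 1/5 + 2/15 + 1/5 + 1/5 + 2/15 = 13/15.
E[Y | Y >= 1] = [1·1/5 + 2·2/15 + 3·1/5 + 4·1/5 + 5·2/15] / (13/15)
 = 38/15 / (13/15)
 = 38/13

2.9231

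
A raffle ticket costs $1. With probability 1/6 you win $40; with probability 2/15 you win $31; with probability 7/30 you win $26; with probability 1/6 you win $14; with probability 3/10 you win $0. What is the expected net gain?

18.2

E[payout] = 40·1/6 + 31·2/15 + 26·7/30 + 14·1/6 + 0·3/10
 = 20/3 + 62/15 + 91/15 + 7/3 + 0
 = 96/5
Net = 96/5 - 1 = 91/5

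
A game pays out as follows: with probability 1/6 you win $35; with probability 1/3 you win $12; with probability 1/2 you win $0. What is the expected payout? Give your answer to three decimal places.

9.833

E[payout] = 35·1/6 + 12·1/3 + 0·1/2
 = 35/6 + 4 + 0
 = 59/6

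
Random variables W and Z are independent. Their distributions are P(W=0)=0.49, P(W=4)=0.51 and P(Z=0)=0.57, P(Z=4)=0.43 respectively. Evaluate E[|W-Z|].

2.0056

E[|W-Z|] = Σ_w Σ_z |w-z| · P(W=w)P(Z=z)
 = 0·0.2793 + 4·0.2107 + 4·0.2907 + 0·0.2193
 = 0 + 0.8428 + 1.1628 + 0
 = 2.0056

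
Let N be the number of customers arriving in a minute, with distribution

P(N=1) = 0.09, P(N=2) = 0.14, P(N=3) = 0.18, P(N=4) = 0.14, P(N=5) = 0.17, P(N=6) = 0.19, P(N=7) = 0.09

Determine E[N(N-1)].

15.92

E[N(N-1)] = Σ n(n-1)·P(N=n)
 = 0·0.09 + 2·0.14 + 6·0.18 + 12·0.14 + 20·0.17 + 30·0.19 + 42·0.09
 = 0 + 0.28 + 1.08 + 1.68 + 3.4 + 5.7 + 3.78
 = 15.92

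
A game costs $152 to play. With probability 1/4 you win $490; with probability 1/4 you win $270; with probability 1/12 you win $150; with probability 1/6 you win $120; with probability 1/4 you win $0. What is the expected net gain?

70.5

E[payout] = 490·1/4 + 270·1/4 + 150·1/12 + 120·1/6 + 0·1/4
 = 245/2 + 135/2 + 25/2 + 20 + 0
 = 445/2
Net = 445/2 - 152 = 141/2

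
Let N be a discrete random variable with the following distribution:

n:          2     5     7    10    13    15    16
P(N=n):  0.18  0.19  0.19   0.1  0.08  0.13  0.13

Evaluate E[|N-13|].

E[|N-13|] = Σ |n-13|·P(N=n)
 = 11·0.18 + 8·0.19 + 6·0.19 + 3·0.1 + 0·0.08 + 2·0.13 + 3·0.13
 = 1.98 + 1.52 + 1.14 + 0.3 + 0 + 0.26 + 0.39
 = 5.59

5.59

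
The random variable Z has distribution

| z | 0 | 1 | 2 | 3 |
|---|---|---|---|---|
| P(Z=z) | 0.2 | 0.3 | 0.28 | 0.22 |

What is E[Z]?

1.52

E[Z] = Σ z·P(Z=z)
 = 0·0.2 + 1·0.3 + 2·0.28 + 3·0.22
 = 0 + 0.3 + 0.56 + 0.66
 = 1.52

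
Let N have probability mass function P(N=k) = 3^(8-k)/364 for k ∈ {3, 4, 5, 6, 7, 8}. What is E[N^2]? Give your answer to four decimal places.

12.8929

E[N^2] = Σ n^2·P(N=n)
 = 9·243/364 + 16·81/364 + 25·27/364 + 36·9/364 + 49·3/364 + 64·1/364
 = 2187/364 + 324/91 + 675/364 + 81/91 + 21/52 + 16/91
 = 361/28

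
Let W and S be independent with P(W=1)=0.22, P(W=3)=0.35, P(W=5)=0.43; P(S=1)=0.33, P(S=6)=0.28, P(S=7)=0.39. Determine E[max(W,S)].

5.5386

E[max(W,S)] = Σ_w Σ_s max(w,s) · P(W=w)P(S=s)
 = 1·0.0726 + 6·0.0616 + 7·0.0858 + 3·0.1155 + 6·0.098 + 7·0.1365 + 5·0.1419 + 6·0.1204 + 7·0.1677
 = 0.0726 + 0.3696 + 0.6006 + 0.3465 + 0.588 + 0.9555 + 0.7095 + 0.7224 + 1.1739
 = 5.5386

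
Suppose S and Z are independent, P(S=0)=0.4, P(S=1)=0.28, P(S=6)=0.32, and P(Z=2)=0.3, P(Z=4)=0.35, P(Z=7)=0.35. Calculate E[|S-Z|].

E[|S-Z|] = Σ_s Σ_z |s-z| · P(S=s)P(Z=z)
 = 2·0.12 + 4·0.14 + 7·0.14 + 1·0.084 + 3·0.098 + 6·0.098 + 4·0.096 + 2·0.112 + 1·0.112
 = 0.24 + 0.56 + 0.98 + 0.084 + 0.294 + 0.588 + 0.384 + 0.224 + 0.112
 = 3.466

3.466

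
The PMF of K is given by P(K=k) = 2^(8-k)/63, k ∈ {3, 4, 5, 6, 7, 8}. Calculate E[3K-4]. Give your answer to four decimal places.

7.7143

E[3K-4] = Σ (3k-4)·P(K=k)
 = 5·32/63 + 8·16/63 + 11·8/63 + 14·4/63 + 17·2/63 + 20·1/63
 = 160/63 + 128/63 + 88/63 + 8/9 + 34/63 + 20/63
 = 54/7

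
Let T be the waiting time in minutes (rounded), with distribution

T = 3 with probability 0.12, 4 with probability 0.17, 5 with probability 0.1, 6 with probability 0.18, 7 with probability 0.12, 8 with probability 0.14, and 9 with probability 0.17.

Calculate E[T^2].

E[T^2] = Σ t^2·P(T=t)
 = 9·0.12 + 16·0.17 + 25·0.1 + 36·0.18 + 49·0.12 + 64·0.14 + 81·0.17
 = 1.08 + 2.72 + 2.5 + 6.48 + 5.88 + 8.96 + 13.77
 = 41.39

41.39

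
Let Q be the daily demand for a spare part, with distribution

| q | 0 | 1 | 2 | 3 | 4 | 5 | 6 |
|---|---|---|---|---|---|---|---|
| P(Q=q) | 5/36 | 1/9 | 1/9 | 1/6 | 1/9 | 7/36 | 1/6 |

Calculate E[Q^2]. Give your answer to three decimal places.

14.694

E[Q^2] = Σ q^2·P(Q=q)
 = 0·5/36 + 1·1/9 + 4·1/9 + 9·1/6 + 16·1/9 + 25·7/36 + 36·1/6
 = 0 + 1/9 + 4/9 + 3/2 + 16/9 + 175/36 + 6
 = 529/36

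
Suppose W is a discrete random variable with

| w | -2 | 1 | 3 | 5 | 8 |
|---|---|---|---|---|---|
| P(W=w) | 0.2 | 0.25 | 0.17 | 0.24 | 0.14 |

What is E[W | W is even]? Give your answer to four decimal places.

2.1176

P(W is even) = 0.2 + 0.14 = 0.34.
E[W | W is even] = [(-2)·0.2 + 8·0.14] / 0.34
 = 0.72 / 0.34
 = 36/17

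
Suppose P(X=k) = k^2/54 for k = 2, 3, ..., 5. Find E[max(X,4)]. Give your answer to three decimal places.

E[max(X,4)] = Σ max(x,4)·P(X=x)
 = 4·2/27 + 4·1/6 + 4·8/27 + 5·25/54
 = 8/27 + 2/3 + 32/27 + 125/54
 = 241/54

4.463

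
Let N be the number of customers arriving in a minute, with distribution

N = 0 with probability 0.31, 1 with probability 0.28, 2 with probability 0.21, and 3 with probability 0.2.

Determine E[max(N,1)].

1.61

E[max(N,1)] = Σ max(n,1)·P(N=n)
 = 1·0.31 + 1·0.28 + 2·0.21 + 3·0.2
 = 0.31 + 0.28 + 0.42 + 0.6
 = 1.61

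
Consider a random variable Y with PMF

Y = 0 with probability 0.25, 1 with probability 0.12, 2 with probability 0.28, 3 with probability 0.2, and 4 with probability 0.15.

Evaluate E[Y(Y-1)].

3.56

E[Y(Y-1)] = Σ y(y-1)·P(Y=y)
 = 0·0.25 + 0·0.12 + 2·0.28 + 6·0.2 + 12·0.15
 = 0 + 0 + 0.56 + 1.2 + 1.8
 = 3.56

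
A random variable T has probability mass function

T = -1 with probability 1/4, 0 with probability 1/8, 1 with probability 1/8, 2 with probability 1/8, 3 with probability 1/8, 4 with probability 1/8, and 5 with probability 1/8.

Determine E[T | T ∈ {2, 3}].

P(T ∈ {2, 3}) = 1/8 + 1/8 = 1/4.
E[T | T ∈ {2, 3}] = [2·1/8 + 3·1/8] / (1/4)
 = 5/8 / (1/4)
 = 5/2

2.5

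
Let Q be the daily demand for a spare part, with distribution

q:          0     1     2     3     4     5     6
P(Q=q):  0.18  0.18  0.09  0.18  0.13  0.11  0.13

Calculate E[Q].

E[Q] = Σ q·P(Q=q)
 = 0·0.18 + 1·0.18 + 2·0.09 + 3·0.18 + 4·0.13 + 5·0.11 + 6·0.13
 = 0 + 0.18 + 0.18 + 0.54 + 0.52 + 0.55 + 0.78
 = 2.75

2.75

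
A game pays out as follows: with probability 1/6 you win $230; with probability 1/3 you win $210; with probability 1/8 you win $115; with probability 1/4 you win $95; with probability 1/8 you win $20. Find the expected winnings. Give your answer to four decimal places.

E[payout] = 230·1/6 + 210·1/3 + 115·1/8 + 95·1/4 + 20·1/8
 = 115/3 + 70 + 115/8 + 95/4 + 5/2
 = 3575/24

148.9583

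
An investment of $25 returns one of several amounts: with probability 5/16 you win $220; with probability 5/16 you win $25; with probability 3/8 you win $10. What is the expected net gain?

E[payout] = 220·5/16 + 25·5/16 + 10·3/8
 = 275/4 + 125/16 + 15/4
 = 1285/16
Net = 1285/16 - 25 = 885/16

55.3125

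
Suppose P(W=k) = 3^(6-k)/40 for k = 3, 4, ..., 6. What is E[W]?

E[W] = Σ w·P(W=w)
 = 3·27/40 + 4·9/40 + 5·3/40 + 6·1/40
 = 81/40 + 9/10 + 3/8 + 3/20
 = 69/20

3.45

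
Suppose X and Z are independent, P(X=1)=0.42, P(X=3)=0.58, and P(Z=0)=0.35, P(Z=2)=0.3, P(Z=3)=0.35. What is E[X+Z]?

3.81

E[X+Z] = Σ_x Σ_z (x+z) · P(X=x)P(Z=z)
 = 1·0.147 + 3·0.126 + 4·0.147 + 3·0.203 + 5·0.174 + 6·0.203
 = 0.147 + 0.378 + 0.588 + 0.609 + 0.87 + 1.218
 = 3.81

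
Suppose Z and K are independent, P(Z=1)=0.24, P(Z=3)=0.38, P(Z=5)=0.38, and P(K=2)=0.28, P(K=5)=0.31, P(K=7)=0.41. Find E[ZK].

E[ZK] = Σ_z Σ_k zk · P(Z=z)P(K=k)
 = 2·0.0672 + 5·0.0744 + 7·0.0984 + 6·0.1064 + 15·0.1178 + 21·0.1558 + 10·0.1064 + 25·0.1178 + 35·0.1558
 = 0.1344 + 0.372 + 0.6888 + 0.6384 + 1.767 + 3.2718 + 1.064 + 2.945 + 5.453
 = 16.3344

16.3344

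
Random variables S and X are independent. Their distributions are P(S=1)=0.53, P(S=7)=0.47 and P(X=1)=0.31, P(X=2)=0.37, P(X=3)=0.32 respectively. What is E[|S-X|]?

E[|S-X|] = Σ_s Σ_x |s-x| · P(S=s)P(X=x)
 = 0·0.1643 + 1·0.1961 + 2·0.1696 + 6·0.1457 + 5·0.1739 + 4·0.1504
 = 0 + 0.1961 + 0.3392 + 0.8742 + 0.8695 + 0.6016
 = 2.8806

2.8806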